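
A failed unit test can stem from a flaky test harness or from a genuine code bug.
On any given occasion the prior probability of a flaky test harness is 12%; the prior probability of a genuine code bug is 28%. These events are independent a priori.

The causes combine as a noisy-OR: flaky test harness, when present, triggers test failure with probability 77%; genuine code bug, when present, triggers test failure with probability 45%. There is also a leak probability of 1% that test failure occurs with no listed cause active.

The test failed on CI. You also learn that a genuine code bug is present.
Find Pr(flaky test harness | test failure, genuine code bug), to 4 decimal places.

Under noisy-OR, P(test failure | causes) = 1 − (1−0.01)·∏(1−qᵢ) over the active causes.
For the numerator, keep only flaky test harness=true terms: 0.874765×0.12 = 0.104972
Normalizer over all consistent configurations: 0.4555×0.88 + 0.874765×0.12 = 0.505812
Posterior = 0.104972 / 0.505812 ≈ 0.2075

Pr(flaky test harness | test failure, genuine code bug) ≈ 0.2075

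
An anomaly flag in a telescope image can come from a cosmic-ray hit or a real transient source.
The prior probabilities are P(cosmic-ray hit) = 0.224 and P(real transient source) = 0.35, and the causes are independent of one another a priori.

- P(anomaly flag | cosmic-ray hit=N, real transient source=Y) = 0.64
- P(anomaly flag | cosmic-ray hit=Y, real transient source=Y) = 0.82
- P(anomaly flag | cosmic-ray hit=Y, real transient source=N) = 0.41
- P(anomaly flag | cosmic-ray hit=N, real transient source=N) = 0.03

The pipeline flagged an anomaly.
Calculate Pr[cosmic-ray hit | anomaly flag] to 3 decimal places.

For the numerator, keep only cosmic-ray hit=true terms: 0.059696 + 0.064288 = 0.123984
The normalizing constant is 0.03*0.776*0.65 + 0.64*0.776*0.35 + 0.41*0.224*0.65 + 0.82*0.224*0.35 = 0.312940
Posterior = 0.123984 / 0.312940 ≈ 0.396

Pr[cosmic-ray hit | anomaly flag] ≈ 0.396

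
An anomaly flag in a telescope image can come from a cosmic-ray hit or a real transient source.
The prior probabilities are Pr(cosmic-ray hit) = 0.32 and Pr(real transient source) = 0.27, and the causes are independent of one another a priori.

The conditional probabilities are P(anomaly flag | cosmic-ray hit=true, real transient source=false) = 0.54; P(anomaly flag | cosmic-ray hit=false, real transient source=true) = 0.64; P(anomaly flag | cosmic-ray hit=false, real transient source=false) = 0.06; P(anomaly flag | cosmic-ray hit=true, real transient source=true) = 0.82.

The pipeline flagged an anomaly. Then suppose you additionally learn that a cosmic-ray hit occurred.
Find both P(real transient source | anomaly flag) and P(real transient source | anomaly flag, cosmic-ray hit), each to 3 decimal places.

P(real transient source | anomaly flag) ≈ 0.547; P(real transient source | anomaly flag, cosmic-ray hit) ≈ 0.360

P(anomaly flag) = 0.06×0.68×0.73 + 0.64×0.68×0.27 + 0.54×0.32×0.73 + 0.82×0.32×0.27 = 0.029784 + 0.117504 + 0.126144 + 0.070848 = 0.344280
Of this, 0.188352 comes from 0.117504 + 0.070848 (the real transient source=true cases).
P(real transient source | anomaly flag) = 0.188352 / 0.344280 ≈ 0.547

Now also conditioning on cosmic-ray hit=true:
P(anomaly flag | cosmic-ray hit) = 0.54*0.73 + 0.82*0.27 = 0.394200 + 0.221400 = 0.615600
The real transient source-present share is 0.82*0.27 = 0.221400.
P(real transient source | anomaly flag, cosmic-ray hit) = 0.221400 / 0.615600 ≈ 0.360
This is intercausal reasoning (explaining away): once cosmic-ray hit accounts for the anomaly flag, real transient source becomes less likely.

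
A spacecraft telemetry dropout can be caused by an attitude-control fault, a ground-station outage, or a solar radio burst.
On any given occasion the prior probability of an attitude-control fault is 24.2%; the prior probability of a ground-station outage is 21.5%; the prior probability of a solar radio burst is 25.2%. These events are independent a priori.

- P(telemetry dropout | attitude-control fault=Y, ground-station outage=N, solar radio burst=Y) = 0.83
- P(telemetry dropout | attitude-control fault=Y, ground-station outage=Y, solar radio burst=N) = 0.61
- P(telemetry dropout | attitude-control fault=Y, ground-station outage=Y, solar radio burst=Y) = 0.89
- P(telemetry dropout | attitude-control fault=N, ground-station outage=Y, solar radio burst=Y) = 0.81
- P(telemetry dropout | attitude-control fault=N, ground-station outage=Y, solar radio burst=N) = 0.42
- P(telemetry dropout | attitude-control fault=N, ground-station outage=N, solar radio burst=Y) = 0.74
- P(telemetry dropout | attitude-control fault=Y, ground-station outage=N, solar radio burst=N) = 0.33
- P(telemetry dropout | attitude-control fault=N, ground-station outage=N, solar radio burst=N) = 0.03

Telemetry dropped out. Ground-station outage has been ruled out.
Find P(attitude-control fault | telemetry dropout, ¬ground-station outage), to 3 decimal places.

P(attitude-control fault | telemetry dropout, ¬ground-station outage) ≈ 0.411

Weight on attitude-control fault=true, given the evidence: 0.059735 + 0.050617 = 0.110352
Normalizer over all consistent configurations: 0.03·0.758·0.748 + 0.74·0.758·0.252 + 0.33·0.242·0.748 + 0.83·0.242·0.252 = 0.268714
P(attitude-control fault | telemetry dropout, ¬ground-station outage) = 0.110352/0.268714 ≈ 0.411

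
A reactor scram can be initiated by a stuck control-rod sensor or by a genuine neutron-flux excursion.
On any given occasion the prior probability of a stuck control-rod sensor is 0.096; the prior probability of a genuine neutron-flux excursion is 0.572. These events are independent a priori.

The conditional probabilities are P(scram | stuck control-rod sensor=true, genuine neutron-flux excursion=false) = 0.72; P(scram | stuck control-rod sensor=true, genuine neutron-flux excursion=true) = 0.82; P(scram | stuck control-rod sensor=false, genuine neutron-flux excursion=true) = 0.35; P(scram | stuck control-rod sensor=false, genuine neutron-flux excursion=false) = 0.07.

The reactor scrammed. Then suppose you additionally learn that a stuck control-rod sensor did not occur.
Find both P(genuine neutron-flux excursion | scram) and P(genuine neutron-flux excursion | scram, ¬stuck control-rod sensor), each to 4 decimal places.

Enumerate the 4 (stuck control-rod sensor, genuine neutron-flux excursion) configurations and weight by the priors:
  P(scram) = 0.07·0.904·0.428 + 0.35·0.904·0.572 + 0.72·0.096·0.428 + 0.82·0.096·0.572
        = 0.027084 + 0.180981 + 0.029583 + 0.045028 = 0.282676
Keeping only the genuine neutron-flux excursion-present terms gives 0.226009, so
  P(genuine neutron-flux excursion | scram) = 0.226009 / 0.282676 ≈ 0.7995

Now condition on the additional information:
Sum P(scram|·) weighted by the priors over both values of genuine neutron-flux excursion:
  P(scram | ¬stuck control-rod sensor) = 0.07·0.428 + 0.35·0.572
        = 0.029960 + 0.200200 = 0.230160
Configurations with genuine neutron-flux excursion contribute 0.200200, so
  P(genuine neutron-flux excursion | scram, ¬stuck control-rod sensor) = 0.200200 / 0.230160 ≈ 0.8698
With stuck control-rod sensor excluded, genuine neutron-flux excursion must carry more of the explanatory weight for the scram.

P(genuine neutron-flux excursion | scram) ≈ 0.7995; P(genuine neutron-flux excursion | scram, ¬stuck control-rod sensor) ≈ 0.8698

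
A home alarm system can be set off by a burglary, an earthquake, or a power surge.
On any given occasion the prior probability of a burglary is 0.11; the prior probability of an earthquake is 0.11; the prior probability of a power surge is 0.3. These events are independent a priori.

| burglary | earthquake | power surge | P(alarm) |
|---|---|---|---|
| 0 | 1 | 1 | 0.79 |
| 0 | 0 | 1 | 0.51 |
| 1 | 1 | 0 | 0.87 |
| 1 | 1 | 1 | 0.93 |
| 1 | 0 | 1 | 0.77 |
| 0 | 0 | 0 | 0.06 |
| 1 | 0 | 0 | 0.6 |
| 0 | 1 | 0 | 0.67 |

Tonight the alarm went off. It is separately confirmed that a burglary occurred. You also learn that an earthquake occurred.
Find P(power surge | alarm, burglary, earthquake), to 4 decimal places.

Sum P(alarm|·) weighted by the priors over both values of power surge:
  P(alarm | burglary, earthquake) = 0.87*0.7 + 0.93*0.3
        = 0.609000 + 0.279000 = 0.888000
The terms with power surge present sum to 0.279000, so
  P(power surge | alarm, burglary, earthquake) = 0.279000 / 0.888000 ≈ 0.3142

P(power surge | alarm, burglary, earthquake) ≈ 0.3142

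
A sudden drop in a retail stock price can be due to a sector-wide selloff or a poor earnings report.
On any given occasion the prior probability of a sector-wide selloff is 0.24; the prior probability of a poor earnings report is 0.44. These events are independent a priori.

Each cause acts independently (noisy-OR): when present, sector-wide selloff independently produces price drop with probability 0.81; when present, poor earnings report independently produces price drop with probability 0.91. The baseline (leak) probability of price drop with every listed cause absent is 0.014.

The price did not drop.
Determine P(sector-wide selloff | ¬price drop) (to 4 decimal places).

Under noisy-OR, P(price drop | causes) = 1 − (1−0.014)·∏(1−qᵢ) over the active causes.
For the numerator, keep only sector-wide selloff=true terms: 0.025178 + 0.001781 = 0.026959
Normalizer over all consistent configurations: 0.986·0.76·0.56 + 0.08874·0.76·0.44 + 0.18734·0.24·0.56 + 0.016861·0.24·0.44 = 0.476276
P(sector-wide selloff | ¬price drop) = 0.026959/0.476276 ≈ 0.0566

P(sector-wide selloff | ¬price drop) ≈ 0.0566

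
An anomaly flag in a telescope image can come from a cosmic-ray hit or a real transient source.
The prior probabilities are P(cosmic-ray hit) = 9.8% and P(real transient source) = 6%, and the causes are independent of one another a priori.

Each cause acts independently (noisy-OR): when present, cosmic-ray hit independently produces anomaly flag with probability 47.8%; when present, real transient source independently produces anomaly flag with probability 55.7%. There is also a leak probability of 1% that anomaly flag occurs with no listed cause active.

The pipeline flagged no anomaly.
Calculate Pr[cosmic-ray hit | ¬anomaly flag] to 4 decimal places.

Pr[cosmic-ray hit | ¬anomaly flag] ≈ 0.0537

Under noisy-OR, P(anomaly flag | causes) = 1 − (1−0.01)·∏(1−qᵢ) over the active causes.
By total probability over the 4 (cosmic-ray hit, real transient source) configurations:
  P(¬anomaly flag) = 0.99×0.902×0.94 + 0.43857×0.902×0.06 + 0.51678×0.098×0.94 + 0.228934×0.098×0.06
        = 0.839401 + 0.023735 + 0.047606 + 0.001346 = 0.912088
Keeping only the cosmic-ray hit-present terms gives 0.048952, so
  P(cosmic-ray hit | ¬anomaly flag) = 0.048952 / 0.912088 ≈ 0.0537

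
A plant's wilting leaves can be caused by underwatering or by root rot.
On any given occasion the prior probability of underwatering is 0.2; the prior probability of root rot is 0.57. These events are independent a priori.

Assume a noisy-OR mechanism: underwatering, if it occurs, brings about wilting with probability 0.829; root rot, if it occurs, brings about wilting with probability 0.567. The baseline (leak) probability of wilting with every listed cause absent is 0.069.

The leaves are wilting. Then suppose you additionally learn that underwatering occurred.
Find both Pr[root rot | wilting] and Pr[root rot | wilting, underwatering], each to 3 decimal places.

Pr[root rot | wilting] ≈ 0.798; Pr[root rot | wilting, underwatering] ≈ 0.595

Under noisy-OR, P(wilting | causes) = 1 − (1−0.069)·∏(1−qᵢ) over the active causes.
For the numerator, keep only root rot=true terms: 0.272176 + 0.106142 = 0.378318
Normalizer over all consistent configurations: 0.069×0.8×0.43 + 0.596877×0.8×0.57 + 0.840799×0.2×0.43 + 0.931066×0.2×0.57 = 0.474363
P(root rot | wilting) = 0.378318/0.474363 ≈ 0.798

With the extra evidence:
P(wilting | underwatering) = 0.840799*0.43 + 0.931066*0.57 = 0.361544 + 0.530708 = 0.892252
Restricting to configurations with root rot present: 0.931066*0.57 = 0.530708.
Hence the posterior is 0.530708/0.892252 ≈ 0.595.
— underwatering explains away the evidence for root rot.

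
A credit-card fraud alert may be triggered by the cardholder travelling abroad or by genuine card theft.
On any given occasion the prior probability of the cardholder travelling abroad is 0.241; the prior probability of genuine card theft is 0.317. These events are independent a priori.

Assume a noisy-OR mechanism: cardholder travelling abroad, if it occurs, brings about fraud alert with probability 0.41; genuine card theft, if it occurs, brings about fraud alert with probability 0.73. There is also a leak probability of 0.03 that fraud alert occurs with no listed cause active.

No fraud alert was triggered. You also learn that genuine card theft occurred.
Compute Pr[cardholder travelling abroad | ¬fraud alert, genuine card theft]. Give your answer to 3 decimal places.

Pr[cardholder travelling abroad | ¬fraud alert, genuine card theft] ≈ 0.158

Under noisy-OR, P(fraud alert | causes) = 1 − (1−0.03)·∏(1−qᵢ) over the active causes.
Weight on cardholder travelling abroad=true, given the evidence: 0.154521×0.241 = 0.037240
Denominator P(¬fraud alert | genuine card theft): 0.2619×0.759 + 0.154521×0.241 = 0.236022
P(cardholder travelling abroad | ¬fraud alert, genuine card theft) = 0.037240/0.236022 ≈ 0.158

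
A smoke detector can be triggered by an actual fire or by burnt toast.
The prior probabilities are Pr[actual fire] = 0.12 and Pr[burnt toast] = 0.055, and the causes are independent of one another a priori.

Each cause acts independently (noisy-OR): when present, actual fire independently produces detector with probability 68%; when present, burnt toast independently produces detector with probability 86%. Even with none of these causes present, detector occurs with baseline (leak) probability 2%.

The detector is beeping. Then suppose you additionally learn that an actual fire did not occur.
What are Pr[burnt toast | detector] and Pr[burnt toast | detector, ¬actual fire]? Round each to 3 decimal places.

Pr[burnt toast | detector] ≈ 0.337; Pr[burnt toast | detector, ¬actual fire] ≈ 0.715

Under noisy-OR, P(detector | causes) = 1 − (1−0.02)·∏(1−qᵢ) over the active causes.
Numerator (weight on configurations with burnt toast): 0.041760 + 0.006310 = 0.048070
Normalizer over all consistent configurations: 0.02·0.88·0.945 + 0.8628·0.88·0.055 + 0.6864·0.12·0.945 + 0.956096·0.12·0.055 = 0.142540
P(burnt toast | detector) = 0.048070/0.142540 ≈ 0.337

With the extra evidence:
P(detector | ¬actual fire) = 0.02·0.945 + 0.8628·0.055 = 0.018900 + 0.047454 = 0.066354
Of this, 0.047454 comes from 0.8628·0.055 (the burnt toast=true cases).
P(burnt toast | detector, ¬actual fire) = 0.047454 / 0.066354 ≈ 0.715
With actual fire excluded, burnt toast must carry more of the explanatory weight for the detector.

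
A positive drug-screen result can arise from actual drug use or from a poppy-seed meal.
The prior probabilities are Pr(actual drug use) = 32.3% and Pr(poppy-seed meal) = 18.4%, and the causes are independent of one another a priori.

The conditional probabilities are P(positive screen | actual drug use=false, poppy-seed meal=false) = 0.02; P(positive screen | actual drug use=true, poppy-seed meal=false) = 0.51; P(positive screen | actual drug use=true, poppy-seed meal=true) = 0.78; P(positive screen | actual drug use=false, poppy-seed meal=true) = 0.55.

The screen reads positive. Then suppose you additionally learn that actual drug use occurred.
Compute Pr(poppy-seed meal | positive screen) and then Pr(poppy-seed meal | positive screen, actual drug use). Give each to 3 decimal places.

Pr(poppy-seed meal | positive screen) ≈ 0.441; Pr(poppy-seed meal | positive screen, actual drug use) ≈ 0.256

Numerator (weight on configurations with poppy-seed meal): 0.068512 + 0.046357 = 0.114869
Normalizer over all consistent configurations: 0.02×0.677×0.816 + 0.55×0.677×0.184 + 0.51×0.323×0.816 + 0.78×0.323×0.184 = 0.260338
P(poppy-seed meal | positive screen) = 0.114869/0.260338 ≈ 0.441

Now also conditioning on actual drug use=true:
For the numerator, keep only poppy-seed meal=true terms: 0.78*0.184 = 0.143520
Normalizer over all consistent configurations: 0.51*0.816 + 0.78*0.184 = 0.559680
Posterior = 0.143520 / 0.559680 ≈ 0.256
The drop from 0.441 to 0.256 is the explaining-away (discounting) effect.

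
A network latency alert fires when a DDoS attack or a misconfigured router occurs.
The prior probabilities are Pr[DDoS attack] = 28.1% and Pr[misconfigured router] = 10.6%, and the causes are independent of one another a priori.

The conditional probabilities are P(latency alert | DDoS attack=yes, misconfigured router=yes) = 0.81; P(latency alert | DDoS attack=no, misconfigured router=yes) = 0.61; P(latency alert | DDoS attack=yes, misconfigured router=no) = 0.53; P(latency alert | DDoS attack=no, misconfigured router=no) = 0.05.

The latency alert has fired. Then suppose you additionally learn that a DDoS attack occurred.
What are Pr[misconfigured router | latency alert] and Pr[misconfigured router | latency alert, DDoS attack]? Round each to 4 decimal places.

Pr[misconfigured router | latency alert] ≈ 0.2994; Pr[misconfigured router | latency alert, DDoS attack] ≈ 0.1534

By total probability over the 4 (DDoS attack, misconfigured router) configurations:
  P(latency alert) = 0.05*0.719*0.894 + 0.61*0.719*0.106 + 0.53*0.281*0.894 + 0.81*0.281*0.106
        = 0.032139 + 0.046491 + 0.133143 + 0.024127 = 0.235900
The terms with misconfigured router present sum to 0.070618, so
  P(misconfigured router | latency alert) = 0.070618 / 0.235900 ≈ 0.2994

With the extra evidence:
By total probability over both values of misconfigured router:
  P(latency alert | DDoS attack) = 0.53·0.894 + 0.81·0.106
        = 0.473820 + 0.085860 = 0.559680
Configurations with misconfigured router contribute 0.085860, so
  P(misconfigured router | latency alert, DDoS attack) = 0.085860 / 0.559680 ≈ 0.1534
This is intercausal reasoning (explaining away): once DDoS attack accounts for the latency alert, misconfigured router becomes less likely.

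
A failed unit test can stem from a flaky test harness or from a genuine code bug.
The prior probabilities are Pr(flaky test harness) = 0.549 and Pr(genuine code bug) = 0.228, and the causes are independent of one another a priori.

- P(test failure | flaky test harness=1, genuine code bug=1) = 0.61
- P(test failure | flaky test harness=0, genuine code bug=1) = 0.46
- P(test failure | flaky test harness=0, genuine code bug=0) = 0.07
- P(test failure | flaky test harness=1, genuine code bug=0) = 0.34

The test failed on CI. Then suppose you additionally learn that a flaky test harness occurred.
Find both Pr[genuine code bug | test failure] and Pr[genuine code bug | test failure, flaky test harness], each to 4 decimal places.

Pr[genuine code bug | test failure] ≈ 0.4233; Pr[genuine code bug | test failure, flaky test harness] ≈ 0.3463

P(test failure) = 0.07*0.451*0.772 + 0.46*0.451*0.228 + 0.34*0.549*0.772 + 0.61*0.549*0.228 = 0.024372 + 0.047301 + 0.144102 + 0.076355 = 0.292130
Restricting to configurations with genuine code bug present: 0.047301 + 0.076355 = 0.123656.
Hence the posterior is 0.123656/0.292130 ≈ 0.4233.

Now also conditioning on flaky test harness=true:
For the numerator, keep only genuine code bug=true terms: 0.61×0.228 = 0.139080
The normalizing constant is 0.34×0.772 + 0.61×0.228 = 0.401560
Posterior = 0.139080 / 0.401560 ≈ 0.3463
— flaky test harness explains away the evidence for genuine code bug.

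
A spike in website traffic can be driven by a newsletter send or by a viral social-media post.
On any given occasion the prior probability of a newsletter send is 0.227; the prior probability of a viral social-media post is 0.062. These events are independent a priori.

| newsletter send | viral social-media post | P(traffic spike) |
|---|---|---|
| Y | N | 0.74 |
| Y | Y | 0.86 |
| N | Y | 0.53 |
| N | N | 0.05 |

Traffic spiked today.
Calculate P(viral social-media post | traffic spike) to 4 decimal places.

P(viral social-media post | traffic spike) ≈ 0.1621

By total probability over the 4 (newsletter send, viral social-media post) configurations:
  P(traffic spike) = 0.05·0.773·0.938 + 0.53·0.773·0.062 + 0.74·0.227·0.938 + 0.86·0.227·0.062
        = 0.036254 + 0.025401 + 0.157565 + 0.012104 = 0.231324
The terms with viral social-media post present sum to 0.037505, so
  P(viral social-media post | traffic spike) = 0.037505 / 0.231324 ≈ 0.1621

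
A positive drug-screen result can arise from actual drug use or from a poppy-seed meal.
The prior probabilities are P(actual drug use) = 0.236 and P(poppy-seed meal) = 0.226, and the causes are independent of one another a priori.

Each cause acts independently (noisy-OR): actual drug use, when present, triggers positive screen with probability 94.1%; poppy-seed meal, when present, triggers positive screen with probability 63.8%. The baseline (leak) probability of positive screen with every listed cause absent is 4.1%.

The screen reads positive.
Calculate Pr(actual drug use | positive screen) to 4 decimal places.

Pr(actual drug use | positive screen) ≈ 0.6212

Under noisy-OR, P(positive screen | causes) = 1 − (1−0.041)·∏(1−qᵢ) over the active causes.
For the numerator, keep only actual drug use=true terms: 0.172329 + 0.052244 = 0.224573
Normalizer over all consistent configurations: 0.041·0.764·0.774 + 0.652842·0.764·0.226 + 0.943419·0.236·0.774 + 0.979518·0.236·0.226 = 0.361540
Posterior = 0.224573 / 0.361540 ≈ 0.6212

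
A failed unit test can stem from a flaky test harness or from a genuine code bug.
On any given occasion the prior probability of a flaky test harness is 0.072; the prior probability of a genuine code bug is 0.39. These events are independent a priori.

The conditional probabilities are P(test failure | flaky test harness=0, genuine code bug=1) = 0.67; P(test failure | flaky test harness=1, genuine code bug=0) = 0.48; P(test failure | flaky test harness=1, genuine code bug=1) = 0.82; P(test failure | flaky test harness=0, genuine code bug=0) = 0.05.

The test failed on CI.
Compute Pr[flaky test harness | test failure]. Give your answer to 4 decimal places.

Sum P(test failure|·) weighted by the priors over the 4 (flaky test harness, genuine code bug) configurations:
  P(test failure) = 0.05·0.928·0.61 + 0.67·0.928·0.39 + 0.48·0.072·0.61 + 0.82·0.072·0.39
        = 0.028304 + 0.242486 + 0.021082 + 0.023026 = 0.314898
The terms with flaky test harness present sum to 0.044108, so
  P(flaky test harness | test failure) = 0.044108 / 0.314898 ≈ 0.1401

Pr[flaky test harness | test failure] ≈ 0.1401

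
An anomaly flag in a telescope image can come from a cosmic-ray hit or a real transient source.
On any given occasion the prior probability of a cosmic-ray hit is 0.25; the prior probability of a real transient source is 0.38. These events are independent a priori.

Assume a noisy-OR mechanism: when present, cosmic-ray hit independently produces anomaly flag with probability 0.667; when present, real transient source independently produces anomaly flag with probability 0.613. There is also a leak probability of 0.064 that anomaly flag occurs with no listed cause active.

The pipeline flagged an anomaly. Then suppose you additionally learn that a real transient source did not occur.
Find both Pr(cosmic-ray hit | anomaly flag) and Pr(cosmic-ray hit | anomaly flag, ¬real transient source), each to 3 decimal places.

Pr(cosmic-ray hit | anomaly flag) ≈ 0.473; Pr(cosmic-ray hit | anomaly flag, ¬real transient source) ≈ 0.782

Under noisy-OR, P(anomaly flag | causes) = 1 − (1−0.064)·∏(1−qᵢ) over the active causes.
Weight on cosmic-ray hit=true, given the evidence: 0.106688 + 0.083541 = 0.190229
Denominator P(anomaly flag): 0.064×0.75×0.62 + 0.637768×0.75×0.38 + 0.688312×0.25×0.62 + 0.879377×0.25×0.38 = 0.401753
Posterior = 0.190229 / 0.401753 ≈ 0.473

Now condition on the additional information:
By total probability over both values of cosmic-ray hit:
  P(anomaly flag | ¬real transient source) = 0.064*0.75 + 0.688312*0.25
        = 0.048000 + 0.172078 = 0.220078
Configurations with cosmic-ray hit contribute 0.172078, so
  P(cosmic-ray hit | anomaly flag, ¬real transient source) = 0.172078 / 0.220078 ≈ 0.782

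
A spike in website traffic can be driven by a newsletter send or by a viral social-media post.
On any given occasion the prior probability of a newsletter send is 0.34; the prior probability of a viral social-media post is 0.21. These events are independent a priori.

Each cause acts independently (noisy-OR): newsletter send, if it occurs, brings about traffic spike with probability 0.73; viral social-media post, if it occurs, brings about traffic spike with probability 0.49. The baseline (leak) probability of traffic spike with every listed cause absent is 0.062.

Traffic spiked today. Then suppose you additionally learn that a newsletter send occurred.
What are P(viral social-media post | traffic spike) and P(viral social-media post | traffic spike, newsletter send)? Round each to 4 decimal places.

Under noisy-OR, P(traffic spike | causes) = 1 − (1−0.062)·∏(1−qᵢ) over the active causes.
P(traffic spike) = 0.062*0.66*0.79 + 0.52162*0.66*0.21 + 0.74674*0.34*0.79 + 0.870837*0.34*0.21 = 0.032327 + 0.072297 + 0.200574 + 0.062178 = 0.367376
The viral social-media post-present share is 0.072297 + 0.062178 = 0.134475.
So P(viral social-media post | traffic spike) = 0.134475/0.367376 ≈ 0.3660.

Now condition on the additional information:
P(traffic spike | newsletter send) = 0.74674·0.79 + 0.870837·0.21 = 0.589925 + 0.182876 = 0.772801
Restricting to configurations with viral social-media post present: 0.870837·0.21 = 0.182876.
So P(viral social-media post | traffic spike, newsletter send) = 0.182876/0.772801 ≈ 0.2366.

P(viral social-media post | traffic spike) ≈ 0.3660; P(viral social-media post | traffic spike, newsletter send) ≈ 0.2366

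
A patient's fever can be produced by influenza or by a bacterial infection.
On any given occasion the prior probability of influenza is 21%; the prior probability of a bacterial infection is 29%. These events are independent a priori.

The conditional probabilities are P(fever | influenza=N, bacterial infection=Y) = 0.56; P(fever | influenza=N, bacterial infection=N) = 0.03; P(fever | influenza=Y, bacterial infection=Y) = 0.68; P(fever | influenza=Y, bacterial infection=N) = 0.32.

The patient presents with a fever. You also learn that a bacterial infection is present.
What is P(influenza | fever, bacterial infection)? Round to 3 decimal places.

Sum P(fever|·) weighted by the priors over both values of influenza:
  P(fever | bacterial infection) = 0.56×0.79 + 0.68×0.21
        = 0.442400 + 0.142800 = 0.585200
Configurations with influenza contribute 0.142800, so
  P(influenza | fever, bacterial infection) = 0.142800 / 0.585200 ≈ 0.244

P(influenza | fever, bacterial infection) ≈ 0.244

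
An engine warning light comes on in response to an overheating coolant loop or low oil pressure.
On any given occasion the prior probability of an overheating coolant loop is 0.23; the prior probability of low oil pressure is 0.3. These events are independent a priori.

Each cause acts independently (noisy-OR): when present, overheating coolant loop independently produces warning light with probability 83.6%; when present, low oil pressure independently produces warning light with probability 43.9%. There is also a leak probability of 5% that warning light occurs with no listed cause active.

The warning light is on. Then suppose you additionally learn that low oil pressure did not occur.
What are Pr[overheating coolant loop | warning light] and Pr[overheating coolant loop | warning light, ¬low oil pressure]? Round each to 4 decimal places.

Under noisy-OR, P(warning light | causes) = 1 − (1−0.05)·∏(1−qᵢ) over the active causes.
P(warning light) = 0.05×0.77×0.7 + 0.46705×0.77×0.3 + 0.8442×0.23×0.7 + 0.912596×0.23×0.3 = 0.026950 + 0.107889 + 0.135916 + 0.062969 = 0.333724
The overheating coolant loop-present share is 0.135916 + 0.062969 = 0.198885.
P(overheating coolant loop | warning light) = 0.198885 / 0.333724 ≈ 0.5960

Now also conditioning on low oil pressure≠true:
For the numerator, keep only overheating coolant loop=true terms: 0.8442·0.23 = 0.194166
Normalizer over all consistent configurations: 0.05·0.77 + 0.8442·0.23 = 0.232666
Posterior = 0.194166 / 0.232666 ≈ 0.8345
Ruling out low oil pressure raises the posterior on overheating coolant loop — the flip side of explaining away.

Pr[overheating coolant loop | warning light] ≈ 0.5960; Pr[overheating coolant loop | warning light, ¬low oil pressure] ≈ 0.8345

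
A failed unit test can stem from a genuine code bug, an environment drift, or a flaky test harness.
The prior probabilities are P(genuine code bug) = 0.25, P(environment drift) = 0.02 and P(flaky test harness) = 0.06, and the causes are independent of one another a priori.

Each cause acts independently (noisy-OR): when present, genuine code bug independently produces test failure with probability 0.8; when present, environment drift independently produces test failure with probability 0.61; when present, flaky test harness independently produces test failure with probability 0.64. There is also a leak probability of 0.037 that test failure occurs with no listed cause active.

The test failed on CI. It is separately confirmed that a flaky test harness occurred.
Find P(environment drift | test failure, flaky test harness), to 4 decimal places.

Under noisy-OR, P(test failure | causes) = 1 − (1−0.037)·∏(1−qᵢ) over the active causes.
P(test failure | flaky test harness) = 0.65332*0.75*0.98 + 0.864795*0.75*0.02 + 0.930664*0.25*0.98 + 0.972959*0.25*0.02 = 0.480190 + 0.012972 + 0.228013 + 0.004865 = 0.726040
Of this, 0.017837 comes from 0.012972 + 0.004865 (the environment drift=true cases).
P(environment drift | test failure, flaky test harness) = 0.017837 / 0.726040 ≈ 0.0246

P(environment drift | test failure, flaky test harness) ≈ 0.0246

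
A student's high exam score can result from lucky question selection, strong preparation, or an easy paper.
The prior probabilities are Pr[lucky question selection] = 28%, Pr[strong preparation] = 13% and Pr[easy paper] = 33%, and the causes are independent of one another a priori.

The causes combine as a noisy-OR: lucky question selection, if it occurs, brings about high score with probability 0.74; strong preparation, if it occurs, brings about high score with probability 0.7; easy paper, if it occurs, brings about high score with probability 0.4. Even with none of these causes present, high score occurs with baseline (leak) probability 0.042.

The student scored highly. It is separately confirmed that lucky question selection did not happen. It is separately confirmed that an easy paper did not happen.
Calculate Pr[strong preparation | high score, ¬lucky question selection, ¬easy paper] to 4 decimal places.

Under noisy-OR, P(high score | causes) = 1 − (1−0.042)·∏(1−qᵢ) over the active causes.
P(high score | ¬lucky question selection, ¬easy paper) = 0.042×0.87 + 0.7126×0.13 = 0.036540 + 0.092638 = 0.129178
Of this, 0.092638 comes from 0.7126×0.13 (the strong preparation=true cases).
Hence the posterior is 0.092638/0.129178 ≈ 0.7171.

Pr[strong preparation | high score, ¬lucky question selection, ¬easy paper] ≈ 0.7171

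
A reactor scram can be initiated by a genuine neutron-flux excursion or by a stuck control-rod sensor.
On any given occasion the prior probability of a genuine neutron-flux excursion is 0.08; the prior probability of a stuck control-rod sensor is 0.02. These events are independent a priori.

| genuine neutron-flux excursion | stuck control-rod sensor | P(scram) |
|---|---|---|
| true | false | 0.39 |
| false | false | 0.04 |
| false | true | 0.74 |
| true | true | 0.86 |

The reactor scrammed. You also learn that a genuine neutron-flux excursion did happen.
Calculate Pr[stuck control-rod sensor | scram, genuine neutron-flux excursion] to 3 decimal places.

Pr[stuck control-rod sensor | scram, genuine neutron-flux excursion] ≈ 0.043

P(scram | genuine neutron-flux excursion) = 0.39·0.98 + 0.86·0.02 = 0.382200 + 0.017200 = 0.399400
The stuck control-rod sensor-present share is 0.86·0.02 = 0.017200.
Hence the posterior is 0.017200/0.399400 ≈ 0.043.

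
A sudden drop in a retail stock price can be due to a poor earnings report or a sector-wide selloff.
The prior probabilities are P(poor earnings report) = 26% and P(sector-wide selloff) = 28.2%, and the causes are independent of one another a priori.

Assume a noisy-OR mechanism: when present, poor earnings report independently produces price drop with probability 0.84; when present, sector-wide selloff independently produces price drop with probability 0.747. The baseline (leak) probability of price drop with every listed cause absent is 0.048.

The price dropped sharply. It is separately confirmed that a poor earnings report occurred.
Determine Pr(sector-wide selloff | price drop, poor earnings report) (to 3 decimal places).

Under noisy-OR, P(price drop | causes) = 1 − (1−0.048)·∏(1−qᵢ) over the active causes.
Numerator (weight on configurations with sector-wide selloff): 0.961463*0.282 = 0.271133
Normalizer over all consistent configurations: 0.84768*0.718 + 0.961463*0.282 = 0.879767
Posterior = 0.271133 / 0.879767 ≈ 0.308

Pr(sector-wide selloff | price drop, poor earnings report) ≈ 0.308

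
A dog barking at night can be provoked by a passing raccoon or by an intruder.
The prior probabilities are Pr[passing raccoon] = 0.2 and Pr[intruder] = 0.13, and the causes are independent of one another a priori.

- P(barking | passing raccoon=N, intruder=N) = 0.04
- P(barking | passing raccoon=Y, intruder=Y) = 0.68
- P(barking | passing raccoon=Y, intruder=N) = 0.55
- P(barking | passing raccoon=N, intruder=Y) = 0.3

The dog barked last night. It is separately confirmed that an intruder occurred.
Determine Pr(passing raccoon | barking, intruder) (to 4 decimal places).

P(barking | intruder) = 0.3*0.8 + 0.68*0.2 = 0.240000 + 0.136000 = 0.376000
Of this, 0.136000 comes from 0.68*0.2 (the passing raccoon=true cases).
Hence the posterior is 0.136000/0.376000 ≈ 0.3617.

Pr(passing raccoon | barking, intruder) ≈ 0.3617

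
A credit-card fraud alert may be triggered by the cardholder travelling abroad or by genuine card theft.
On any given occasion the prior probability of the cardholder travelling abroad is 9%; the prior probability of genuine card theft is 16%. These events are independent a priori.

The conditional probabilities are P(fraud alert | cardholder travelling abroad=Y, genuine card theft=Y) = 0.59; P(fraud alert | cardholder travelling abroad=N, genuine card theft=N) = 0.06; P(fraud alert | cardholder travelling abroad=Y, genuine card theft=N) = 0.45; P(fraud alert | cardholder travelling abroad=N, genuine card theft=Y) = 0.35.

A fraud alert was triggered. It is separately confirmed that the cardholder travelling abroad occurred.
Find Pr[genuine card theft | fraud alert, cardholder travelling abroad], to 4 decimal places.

Pr[genuine card theft | fraud alert, cardholder travelling abroad] ≈ 0.1998

P(fraud alert | cardholder travelling abroad) = 0.45×0.84 + 0.59×0.16 = 0.378000 + 0.094400 = 0.472400
The genuine card theft-present share is 0.59×0.16 = 0.094400.
So P(genuine card theft | fraud alert, cardholder travelling abroad) = 0.094400/0.472400 ≈ 0.1998.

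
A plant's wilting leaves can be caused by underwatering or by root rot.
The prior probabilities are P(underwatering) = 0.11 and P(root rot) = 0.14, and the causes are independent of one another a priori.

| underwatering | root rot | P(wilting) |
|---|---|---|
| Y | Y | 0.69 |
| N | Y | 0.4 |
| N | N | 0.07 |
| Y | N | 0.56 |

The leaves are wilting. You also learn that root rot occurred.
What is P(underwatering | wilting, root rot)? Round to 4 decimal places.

Numerator (weight on configurations with underwatering): 0.69*0.11 = 0.075900
Denominator P(wilting | root rot): 0.4*0.89 + 0.69*0.11 = 0.431900
Posterior = 0.075900 / 0.431900 ≈ 0.1757

P(underwatering | wilting, root rot) ≈ 0.1757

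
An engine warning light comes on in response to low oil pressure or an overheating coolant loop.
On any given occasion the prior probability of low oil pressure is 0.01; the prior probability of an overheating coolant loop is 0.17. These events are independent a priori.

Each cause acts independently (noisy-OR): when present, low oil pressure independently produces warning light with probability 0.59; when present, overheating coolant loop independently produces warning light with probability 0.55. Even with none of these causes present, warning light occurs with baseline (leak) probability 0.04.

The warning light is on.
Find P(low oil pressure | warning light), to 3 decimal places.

P(low oil pressure | warning light) ≈ 0.048

Under noisy-OR, P(warning light | causes) = 1 − (1−0.04)·∏(1−qᵢ) over the active causes.
For the numerator, keep only low oil pressure=true terms: 0.005033 + 0.001399 = 0.006432
The normalizing constant is 0.04·0.99·0.83 + 0.568·0.99·0.17 + 0.6064·0.01·0.83 + 0.82288·0.01·0.17 = 0.134894
Posterior = 0.006432 / 0.134894 ≈ 0.048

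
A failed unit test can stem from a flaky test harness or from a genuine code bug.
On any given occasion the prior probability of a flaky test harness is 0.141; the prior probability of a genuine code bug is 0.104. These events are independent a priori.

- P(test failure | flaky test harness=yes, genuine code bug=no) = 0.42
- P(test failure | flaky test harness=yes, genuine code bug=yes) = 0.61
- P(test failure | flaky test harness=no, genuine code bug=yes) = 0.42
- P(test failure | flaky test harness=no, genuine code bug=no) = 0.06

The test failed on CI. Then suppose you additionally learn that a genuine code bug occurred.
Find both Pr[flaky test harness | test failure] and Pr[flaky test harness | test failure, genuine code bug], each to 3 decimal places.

Pr[flaky test harness | test failure] ≈ 0.426; Pr[flaky test harness | test failure, genuine code bug] ≈ 0.193

Weight on flaky test harness=true, given the evidence: 0.053061 + 0.008945 = 0.062006
Normalizer over all consistent configurations: 0.06·0.859·0.896 + 0.42·0.859·0.104 + 0.42·0.141·0.896 + 0.61·0.141·0.104 = 0.145707
Posterior = 0.062006 / 0.145707 ≈ 0.426

With the extra evidence:
Sum P(test failure|·) weighted by the priors over both values of flaky test harness:
  P(test failure | genuine code bug) = 0.42×0.859 + 0.61×0.141
        = 0.360780 + 0.086010 = 0.446790
Configurations with flaky test harness contribute 0.086010, so
  P(flaky test harness | test failure, genuine code bug) = 0.086010 / 0.446790 ≈ 0.193
Conditioning on genuine code bug lowers the posterior on flaky test harness: the classic explaining-away effect in a common-effect structure.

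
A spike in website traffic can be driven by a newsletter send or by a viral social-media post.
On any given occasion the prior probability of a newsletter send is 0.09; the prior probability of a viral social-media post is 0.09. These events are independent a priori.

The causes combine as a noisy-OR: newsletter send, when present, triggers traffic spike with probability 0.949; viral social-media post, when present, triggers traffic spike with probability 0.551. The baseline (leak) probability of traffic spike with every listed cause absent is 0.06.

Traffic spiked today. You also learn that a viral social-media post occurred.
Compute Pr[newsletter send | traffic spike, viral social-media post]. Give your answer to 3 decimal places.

Pr[newsletter send | traffic spike, viral social-media post] ≈ 0.143

Under noisy-OR, P(traffic spike | causes) = 1 − (1−0.06)·∏(1−qᵢ) over the active causes.
Weight on newsletter send=true, given the evidence: 0.978475·0.09 = 0.088063
Denominator P(traffic spike | viral social-media post): 0.57794·0.91 + 0.978475·0.09 = 0.613988
P(newsletter send | traffic spike, viral social-media post) = 0.088063/0.613988 ≈ 0.143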